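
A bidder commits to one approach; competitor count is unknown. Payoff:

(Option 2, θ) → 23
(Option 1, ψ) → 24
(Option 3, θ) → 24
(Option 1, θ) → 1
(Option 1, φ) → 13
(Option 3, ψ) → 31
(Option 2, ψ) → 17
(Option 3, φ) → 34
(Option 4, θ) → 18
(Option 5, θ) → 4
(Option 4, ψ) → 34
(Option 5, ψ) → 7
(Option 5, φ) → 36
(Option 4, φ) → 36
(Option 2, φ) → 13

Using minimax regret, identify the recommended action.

Column bests: θ=24, φ=36, ψ=34.
Option 1 regrets: 23, 23, 10 → max 23
Option 2 regrets: 1, 23, 17 → max 23
Option 3 regrets: 0, 2, 3 → max 3
Option 4 regrets: 6, 0, 0 → max 6
Option 5 regrets: 20, 0, 27 → max 27
Smallest max regret = 3 → Option 3.

Option 3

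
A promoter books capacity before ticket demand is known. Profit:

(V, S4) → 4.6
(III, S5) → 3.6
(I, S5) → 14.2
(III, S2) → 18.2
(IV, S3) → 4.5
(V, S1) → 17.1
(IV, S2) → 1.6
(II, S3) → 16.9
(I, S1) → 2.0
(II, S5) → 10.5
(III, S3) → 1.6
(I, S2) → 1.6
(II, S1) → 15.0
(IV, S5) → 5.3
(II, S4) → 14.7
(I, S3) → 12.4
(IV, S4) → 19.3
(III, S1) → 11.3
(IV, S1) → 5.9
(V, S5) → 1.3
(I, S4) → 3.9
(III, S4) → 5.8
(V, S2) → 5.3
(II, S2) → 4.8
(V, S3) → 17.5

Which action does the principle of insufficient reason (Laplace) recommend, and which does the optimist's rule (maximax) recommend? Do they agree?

Row averages: I=6.82, II=12.38, III=8.1, IV=7.32, V=9.16
Highest average = 12.38 → II.
Row maxima: I=14.2, II=16.9, III=18.2, IV=19.3, V=17.5
Best best-case = 19.3 → IV.

laplace → II; maximax → IV (disagree)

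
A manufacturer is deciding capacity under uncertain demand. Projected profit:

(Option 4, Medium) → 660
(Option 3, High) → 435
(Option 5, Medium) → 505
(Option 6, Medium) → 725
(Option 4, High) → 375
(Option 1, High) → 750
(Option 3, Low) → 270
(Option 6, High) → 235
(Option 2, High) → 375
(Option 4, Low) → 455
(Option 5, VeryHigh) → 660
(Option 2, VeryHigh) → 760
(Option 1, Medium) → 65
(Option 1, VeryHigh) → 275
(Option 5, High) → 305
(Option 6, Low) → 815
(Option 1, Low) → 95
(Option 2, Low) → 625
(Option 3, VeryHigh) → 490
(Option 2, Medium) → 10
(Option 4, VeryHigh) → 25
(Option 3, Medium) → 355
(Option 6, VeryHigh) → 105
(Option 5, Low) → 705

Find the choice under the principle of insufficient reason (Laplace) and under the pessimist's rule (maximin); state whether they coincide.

laplace → Option 5; maximin → Option 5 (agree)

Row averages: Option 1=296.25, Option 2=442.5, Option 3=387.5, Option 4=378.75, Option 5=543.75, Option 6=470
Highest average = 543.75 → Option 5.
Row minima: Option 1=65, Option 2=10, Option 3=270, Option 4=25, Option 5=305, Option 6=105
Best worst-case = 305 → Option 5.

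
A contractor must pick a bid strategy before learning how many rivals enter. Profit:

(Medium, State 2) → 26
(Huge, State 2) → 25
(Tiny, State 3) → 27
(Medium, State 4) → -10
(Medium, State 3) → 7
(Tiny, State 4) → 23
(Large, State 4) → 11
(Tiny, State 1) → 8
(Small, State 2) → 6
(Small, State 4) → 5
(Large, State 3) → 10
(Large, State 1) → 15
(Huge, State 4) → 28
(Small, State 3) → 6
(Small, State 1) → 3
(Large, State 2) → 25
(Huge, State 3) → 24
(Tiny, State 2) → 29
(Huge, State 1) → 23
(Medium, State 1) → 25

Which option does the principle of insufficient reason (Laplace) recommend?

Huge

Row averages: Tiny=21.75, Small=5, Medium=12, Large=15.25, Huge=25
Highest average = 25 → Huge.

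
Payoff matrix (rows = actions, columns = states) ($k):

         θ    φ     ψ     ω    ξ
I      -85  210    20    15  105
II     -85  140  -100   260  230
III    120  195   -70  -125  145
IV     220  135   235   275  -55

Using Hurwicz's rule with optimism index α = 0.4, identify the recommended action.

I: 0.4·210 + 0.6·(-85) = 33
II: 0.4·260 + 0.6·(-100) = 44
III: 0.4·195 + 0.6·(-125) = 3
IV: 0.4·275 + 0.6·(-55) = 77
Highest Hurwicz score = 77 → IV.

IV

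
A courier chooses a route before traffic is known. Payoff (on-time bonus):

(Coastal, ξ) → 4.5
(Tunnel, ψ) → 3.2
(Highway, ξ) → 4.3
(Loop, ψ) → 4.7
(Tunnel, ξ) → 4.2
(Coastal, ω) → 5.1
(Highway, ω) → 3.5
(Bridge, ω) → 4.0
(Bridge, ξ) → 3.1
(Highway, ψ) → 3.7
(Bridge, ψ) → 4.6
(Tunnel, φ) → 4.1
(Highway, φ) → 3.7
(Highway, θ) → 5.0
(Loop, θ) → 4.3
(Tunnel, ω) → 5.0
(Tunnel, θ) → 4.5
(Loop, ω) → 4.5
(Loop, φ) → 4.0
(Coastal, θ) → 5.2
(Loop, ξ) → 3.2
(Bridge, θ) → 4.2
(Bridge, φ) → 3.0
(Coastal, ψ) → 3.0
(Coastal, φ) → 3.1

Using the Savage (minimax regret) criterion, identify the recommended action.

Loop

Column bests: θ=5.2, φ=4.1, ψ=4.7, ω=5.1, ξ=4.5.
Highway regrets: 0.2, 0.4, 1.0, 1.6, 0.2 → max 1.6
Tunnel regrets: 0.7, 0.0, 1.5, 0.1, 0.3 → max 1.5
Coastal regrets: 0.0, 1.0, 1.7, 0.0, 0.0 → max 1.7
Bridge regrets: 1.0, 1.1, 0.1, 1.1, 1.4 → max 1.4
Loop regrets: 0.9, 0.1, 0.0, 0.6, 1.3 → max 1.3
Smallest max regret = 1.3 → Loop.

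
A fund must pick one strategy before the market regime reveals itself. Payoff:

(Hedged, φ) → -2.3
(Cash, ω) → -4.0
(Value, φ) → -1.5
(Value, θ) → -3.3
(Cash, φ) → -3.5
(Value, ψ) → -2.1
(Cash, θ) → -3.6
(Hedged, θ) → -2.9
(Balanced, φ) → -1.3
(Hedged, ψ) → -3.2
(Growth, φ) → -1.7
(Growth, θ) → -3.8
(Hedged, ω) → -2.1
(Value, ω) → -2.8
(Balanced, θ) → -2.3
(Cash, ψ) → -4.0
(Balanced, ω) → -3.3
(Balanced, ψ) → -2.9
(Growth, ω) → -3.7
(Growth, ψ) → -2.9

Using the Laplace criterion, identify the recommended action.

Value

Row averages: Balanced=-2.45, Value=-2.425, Growth=-3.025, Hedged=-2.625, Cash=-3.775
Highest average = -2.425 → Value.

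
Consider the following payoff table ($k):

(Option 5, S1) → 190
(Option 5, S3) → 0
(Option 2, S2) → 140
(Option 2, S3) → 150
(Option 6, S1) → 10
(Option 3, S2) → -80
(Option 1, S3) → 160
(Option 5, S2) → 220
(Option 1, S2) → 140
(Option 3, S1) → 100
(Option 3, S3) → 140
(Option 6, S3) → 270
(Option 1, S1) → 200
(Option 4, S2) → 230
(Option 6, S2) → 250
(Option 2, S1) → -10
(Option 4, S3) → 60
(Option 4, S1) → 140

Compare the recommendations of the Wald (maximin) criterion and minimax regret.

Row minima: Option 1=140, Option 2=-10, Option 3=-80, Option 4=60, Option 5=0, Option 6=10
Best worst-case = 140 → Option 1.
Column bests: S1=200, S2=250, S3=270.
Option 1 regrets: 0, 110, 110 → max 110
Option 2 regrets: 210, 110, 120 → max 210
Option 3 regrets: 100, 330, 130 → max 330
Option 4 regrets: 60, 20, 210 → max 210
Option 5 regrets: 10, 30, 270 → max 270
Option 6 regrets: 190, 0, 0 → max 190
Smallest max regret = 110 → Option 1.

maximin → Option 1; minimax regret → Option 1 (agree)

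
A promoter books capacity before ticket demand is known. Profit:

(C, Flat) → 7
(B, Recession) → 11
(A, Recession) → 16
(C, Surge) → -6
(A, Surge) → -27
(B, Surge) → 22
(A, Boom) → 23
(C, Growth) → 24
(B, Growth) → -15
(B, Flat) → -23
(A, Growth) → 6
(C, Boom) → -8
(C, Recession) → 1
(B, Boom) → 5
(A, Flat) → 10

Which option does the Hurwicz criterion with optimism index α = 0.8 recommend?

C

A: 0.8·23 + 0.2·(-27) = 13
B: 0.8·22 + 0.2·(-23) = 13
C: 0.8·24 + 0.2·(-8) = 17.6
Highest Hurwicz score = 17.6 → C.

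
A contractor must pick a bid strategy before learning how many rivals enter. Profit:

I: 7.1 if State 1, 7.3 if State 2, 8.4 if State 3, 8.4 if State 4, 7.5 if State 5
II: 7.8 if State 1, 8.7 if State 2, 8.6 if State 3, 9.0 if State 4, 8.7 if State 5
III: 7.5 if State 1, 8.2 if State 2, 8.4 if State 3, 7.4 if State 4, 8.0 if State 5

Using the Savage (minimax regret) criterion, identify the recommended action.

Column bests: State 1=7.8, State 2=8.7, State 3=8.6, State 4=9.0, State 5=8.7.
I regrets: 0.7, 1.4, 0.2, 0.6, 1.2 → max 1.4
II regrets: 0.0, 0.0, 0.0, 0.0, 0.0 → max 0.0
III regrets: 0.3, 0.5, 0.2, 1.6, 0.7 → max 1.6
Smallest max regret = 0.0 → II.

II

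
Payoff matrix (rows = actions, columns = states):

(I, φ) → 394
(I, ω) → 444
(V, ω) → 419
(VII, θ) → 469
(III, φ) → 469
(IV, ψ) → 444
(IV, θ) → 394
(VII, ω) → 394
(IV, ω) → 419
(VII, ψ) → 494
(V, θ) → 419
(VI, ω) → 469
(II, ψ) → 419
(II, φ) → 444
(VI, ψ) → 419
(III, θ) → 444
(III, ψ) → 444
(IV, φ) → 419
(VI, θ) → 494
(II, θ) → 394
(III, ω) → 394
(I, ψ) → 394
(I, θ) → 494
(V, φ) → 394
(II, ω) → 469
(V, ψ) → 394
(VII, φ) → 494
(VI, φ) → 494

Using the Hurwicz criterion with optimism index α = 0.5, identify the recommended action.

VI

I: 0.5·494 + 0.5·394 = 444
II: 0.5·469 + 0.5·394 = 431.5
III: 0.5·469 + 0.5·394 = 431.5
IV: 0.5·444 + 0.5·394 = 419
V: 0.5·419 + 0.5·394 = 406.5
VI: 0.5·494 + 0.5·419 = 456.5
VII: 0.5·494 + 0.5·394 = 444
Highest Hurwicz score = 456.5 → VI.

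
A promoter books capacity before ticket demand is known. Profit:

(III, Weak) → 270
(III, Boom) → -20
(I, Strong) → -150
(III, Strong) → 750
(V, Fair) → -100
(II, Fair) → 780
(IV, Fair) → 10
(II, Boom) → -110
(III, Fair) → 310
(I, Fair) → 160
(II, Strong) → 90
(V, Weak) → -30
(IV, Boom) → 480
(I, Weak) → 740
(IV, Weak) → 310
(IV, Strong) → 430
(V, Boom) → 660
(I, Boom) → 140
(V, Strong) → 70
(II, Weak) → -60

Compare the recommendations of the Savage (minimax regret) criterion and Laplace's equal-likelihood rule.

minimax regret → III; laplace → III (agree)

Column bests: Weak=740, Fair=780, Strong=750, Boom=660.
I regrets: 0, 620, 900, 520 → max 900
II regrets: 800, 0, 660, 770 → max 800
III regrets: 470, 470, 0, 680 → max 680
IV regrets: 430, 770, 320, 180 → max 770
V regrets: 770, 880, 680, 0 → max 880
Smallest max regret = 680 → III.
Row averages: I=222.5, II=175, III=327.5, IV=307.5, V=150
Highest average = 327.5 → III.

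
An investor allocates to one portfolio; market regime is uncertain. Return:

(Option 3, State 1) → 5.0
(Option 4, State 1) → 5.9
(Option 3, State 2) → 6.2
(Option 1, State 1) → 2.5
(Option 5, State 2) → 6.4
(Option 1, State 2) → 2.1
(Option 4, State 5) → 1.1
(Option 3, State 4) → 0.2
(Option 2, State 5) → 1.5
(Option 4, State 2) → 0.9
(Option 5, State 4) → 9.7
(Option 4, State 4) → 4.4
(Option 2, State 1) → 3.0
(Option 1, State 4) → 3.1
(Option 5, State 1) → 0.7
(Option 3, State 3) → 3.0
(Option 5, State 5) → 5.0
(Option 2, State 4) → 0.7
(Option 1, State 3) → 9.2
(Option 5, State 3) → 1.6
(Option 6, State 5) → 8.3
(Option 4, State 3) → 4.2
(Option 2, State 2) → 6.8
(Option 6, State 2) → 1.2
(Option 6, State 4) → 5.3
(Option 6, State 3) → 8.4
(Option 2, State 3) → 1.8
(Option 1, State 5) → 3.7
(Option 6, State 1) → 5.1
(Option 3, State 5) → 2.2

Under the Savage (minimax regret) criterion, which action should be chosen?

Option 6

Column bests: State 1=5.9, State 2=6.8, State 3=9.2, State 4=9.7, State 5=8.3.
Option 1 regrets: 3.4, 4.7, 0.0, 6.6, 4.6 → max 6.6
Option 2 regrets: 2.9, 0.0, 7.4, 9.0, 6.8 → max 9.0
Option 3 regrets: 0.9, 0.6, 6.2, 9.5, 6.1 → max 9.5
Option 4 regrets: 0.0, 5.9, 5.0, 5.3, 7.2 → max 7.2
Option 5 regrets: 5.2, 0.4, 7.6, 0.0, 3.3 → max 7.6
Option 6 regrets: 0.8, 5.6, 0.8, 4.4, 0.0 → max 5.6
Smallest max regret = 5.6 → Option 6.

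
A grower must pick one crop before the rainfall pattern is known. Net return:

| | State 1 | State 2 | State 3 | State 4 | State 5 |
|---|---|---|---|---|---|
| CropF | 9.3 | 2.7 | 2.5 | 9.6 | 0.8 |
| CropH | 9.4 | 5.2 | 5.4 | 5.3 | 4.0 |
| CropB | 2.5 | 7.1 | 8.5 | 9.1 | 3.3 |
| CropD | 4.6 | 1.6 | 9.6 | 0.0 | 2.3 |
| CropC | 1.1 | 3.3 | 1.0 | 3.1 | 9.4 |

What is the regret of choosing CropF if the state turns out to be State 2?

Best payoff under State 2 is 7.1.
Regret = 7.1 − 2.7 = 4.4.

4.4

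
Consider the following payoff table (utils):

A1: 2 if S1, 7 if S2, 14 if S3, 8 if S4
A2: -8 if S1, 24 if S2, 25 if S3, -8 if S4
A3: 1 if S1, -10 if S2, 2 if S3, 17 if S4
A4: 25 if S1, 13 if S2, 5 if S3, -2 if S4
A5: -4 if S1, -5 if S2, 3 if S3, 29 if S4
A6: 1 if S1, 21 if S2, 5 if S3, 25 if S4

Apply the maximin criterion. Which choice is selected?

A1

Row minima: A1=2, A2=-8, A3=-10, A4=-2, A5=-5, A6=1
Best worst-case = 2 → A1.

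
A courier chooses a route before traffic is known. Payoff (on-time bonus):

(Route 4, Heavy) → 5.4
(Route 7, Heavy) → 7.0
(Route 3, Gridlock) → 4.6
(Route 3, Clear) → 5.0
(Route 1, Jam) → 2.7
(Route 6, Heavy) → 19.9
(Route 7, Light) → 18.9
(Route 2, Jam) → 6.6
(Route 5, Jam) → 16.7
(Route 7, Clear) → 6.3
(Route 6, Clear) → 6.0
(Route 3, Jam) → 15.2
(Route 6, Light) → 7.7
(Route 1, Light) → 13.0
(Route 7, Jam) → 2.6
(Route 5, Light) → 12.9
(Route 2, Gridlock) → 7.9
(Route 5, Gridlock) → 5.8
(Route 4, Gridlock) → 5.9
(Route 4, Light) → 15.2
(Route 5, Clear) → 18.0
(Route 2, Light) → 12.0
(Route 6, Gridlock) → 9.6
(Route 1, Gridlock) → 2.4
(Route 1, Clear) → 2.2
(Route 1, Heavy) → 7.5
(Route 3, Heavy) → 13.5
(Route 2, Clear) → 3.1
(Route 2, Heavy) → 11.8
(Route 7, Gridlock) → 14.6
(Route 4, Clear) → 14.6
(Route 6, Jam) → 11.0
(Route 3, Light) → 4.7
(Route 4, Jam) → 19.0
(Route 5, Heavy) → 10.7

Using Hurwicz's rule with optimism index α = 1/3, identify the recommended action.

Route 1: 1/3·13.0 + 2/3·2.2 = 5.8
Route 2: 1/3·12.0 + 2/3·3.1 = 91/15
Route 3: 1/3·15.2 + 2/3·4.6 = 122/15
Route 4: 1/3·19.0 + 2/3·5.4 = 149/15
Route 5: 1/3·18.0 + 2/3·5.8 = 148/15
Route 6: 1/3·19.9 + 2/3·6.0 = 319/30
Route 7: 1/3·18.9 + 2/3·2.6 = 241/30
Highest Hurwicz score = 319/30 → Route 6.

Route 6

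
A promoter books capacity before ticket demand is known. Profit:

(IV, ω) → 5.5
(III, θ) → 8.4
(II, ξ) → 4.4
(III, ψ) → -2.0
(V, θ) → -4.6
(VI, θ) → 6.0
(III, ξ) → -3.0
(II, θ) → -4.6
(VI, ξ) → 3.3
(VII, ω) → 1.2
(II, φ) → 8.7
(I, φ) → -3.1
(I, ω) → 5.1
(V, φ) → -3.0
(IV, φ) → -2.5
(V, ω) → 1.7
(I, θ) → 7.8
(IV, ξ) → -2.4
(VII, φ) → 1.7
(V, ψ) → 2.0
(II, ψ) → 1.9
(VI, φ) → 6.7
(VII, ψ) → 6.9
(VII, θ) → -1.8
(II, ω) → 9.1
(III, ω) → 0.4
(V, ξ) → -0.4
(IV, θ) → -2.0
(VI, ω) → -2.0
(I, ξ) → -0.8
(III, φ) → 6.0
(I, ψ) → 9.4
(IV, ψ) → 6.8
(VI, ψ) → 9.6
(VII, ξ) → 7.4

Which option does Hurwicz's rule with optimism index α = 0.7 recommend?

I: 0.7·9.4 + 0.3·(-3.1) = 5.65
II: 0.7·9.1 + 0.3·(-4.6) = 4.99
III: 0.7·8.4 + 0.3·(-3.0) = 4.98
IV: 0.7·6.8 + 0.3·(-2.5) = 4.01
V: 0.7·2.0 + 0.3·(-4.6) = 0.02
VI: 0.7·9.6 + 0.3·(-2.0) = 6.12
VII: 0.7·7.4 + 0.3·(-1.8) = 4.64
Highest Hurwicz score = 6.12 → VI.

VI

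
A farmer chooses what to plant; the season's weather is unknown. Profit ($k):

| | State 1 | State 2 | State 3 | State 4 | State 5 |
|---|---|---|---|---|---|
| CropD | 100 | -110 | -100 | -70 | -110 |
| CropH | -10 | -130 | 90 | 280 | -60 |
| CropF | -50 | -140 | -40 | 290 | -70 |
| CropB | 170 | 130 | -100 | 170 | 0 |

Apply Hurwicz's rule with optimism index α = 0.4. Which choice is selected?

CropD: 0.4·100 + 0.6·(-110) = -26
CropH: 0.4·280 + 0.6·(-130) = 34
CropF: 0.4·290 + 0.6·(-140) = 32
CropB: 0.4·170 + 0.6·(-100) = 8
Highest Hurwicz score = 34 → CropH.

CropH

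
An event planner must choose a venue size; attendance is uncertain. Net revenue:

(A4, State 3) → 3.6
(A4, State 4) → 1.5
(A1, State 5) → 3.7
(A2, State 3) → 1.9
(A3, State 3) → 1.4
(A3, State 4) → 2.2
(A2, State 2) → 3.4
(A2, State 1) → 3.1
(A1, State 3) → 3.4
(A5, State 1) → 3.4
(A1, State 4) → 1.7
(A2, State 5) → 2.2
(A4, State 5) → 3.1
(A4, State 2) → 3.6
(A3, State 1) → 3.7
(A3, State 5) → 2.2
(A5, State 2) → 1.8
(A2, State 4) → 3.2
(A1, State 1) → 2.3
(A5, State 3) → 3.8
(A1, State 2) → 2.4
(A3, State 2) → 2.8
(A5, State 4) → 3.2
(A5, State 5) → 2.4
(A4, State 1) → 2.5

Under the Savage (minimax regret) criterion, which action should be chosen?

A1

Column bests: State 1=3.7, State 2=3.6, State 3=3.8, State 4=3.2, State 5=3.7.
A1 regrets: 1.4, 1.2, 0.4, 1.5, 0.0 → max 1.5
A2 regrets: 0.6, 0.2, 1.9, 0.0, 1.5 → max 1.9
A3 regrets: 0.0, 0.8, 2.4, 1.0, 1.5 → max 2.4
A4 regrets: 1.2, 0.0, 0.2, 1.7, 0.6 → max 1.7
A5 regrets: 0.3, 1.8, 0.0, 0.0, 1.3 → max 1.8
Smallest max regret = 1.5 → A1.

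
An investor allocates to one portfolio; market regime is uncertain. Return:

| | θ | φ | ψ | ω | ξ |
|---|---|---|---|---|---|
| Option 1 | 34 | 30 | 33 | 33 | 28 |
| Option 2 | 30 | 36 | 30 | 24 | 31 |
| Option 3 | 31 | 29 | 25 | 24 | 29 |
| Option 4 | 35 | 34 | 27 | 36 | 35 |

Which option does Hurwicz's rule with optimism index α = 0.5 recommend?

Option 1: 0.5·34 + 0.5·28 = 31
Option 2: 0.5·36 + 0.5·24 = 30
Option 3: 0.5·31 + 0.5·24 = 27.5
Option 4: 0.5·36 + 0.5·27 = 31.5
Highest Hurwicz score = 31.5 → Option 4.

Option 4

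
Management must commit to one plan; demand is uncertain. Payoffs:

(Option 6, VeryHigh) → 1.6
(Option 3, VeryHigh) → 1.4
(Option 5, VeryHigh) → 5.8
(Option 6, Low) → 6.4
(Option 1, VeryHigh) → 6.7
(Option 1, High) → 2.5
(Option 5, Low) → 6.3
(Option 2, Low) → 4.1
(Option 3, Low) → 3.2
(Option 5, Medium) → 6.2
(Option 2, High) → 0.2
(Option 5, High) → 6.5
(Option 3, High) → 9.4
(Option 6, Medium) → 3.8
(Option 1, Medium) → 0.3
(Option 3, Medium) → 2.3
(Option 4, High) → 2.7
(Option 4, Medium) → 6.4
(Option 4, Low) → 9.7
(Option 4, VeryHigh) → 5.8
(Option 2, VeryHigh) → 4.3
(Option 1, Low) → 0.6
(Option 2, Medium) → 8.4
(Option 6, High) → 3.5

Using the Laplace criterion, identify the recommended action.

Row averages: Option 1=2.525, Option 2=4.25, Option 3=4.075, Option 4=6.15, Option 5=6.2, Option 6=3.825
Highest average = 6.2 → Option 5.

Option 5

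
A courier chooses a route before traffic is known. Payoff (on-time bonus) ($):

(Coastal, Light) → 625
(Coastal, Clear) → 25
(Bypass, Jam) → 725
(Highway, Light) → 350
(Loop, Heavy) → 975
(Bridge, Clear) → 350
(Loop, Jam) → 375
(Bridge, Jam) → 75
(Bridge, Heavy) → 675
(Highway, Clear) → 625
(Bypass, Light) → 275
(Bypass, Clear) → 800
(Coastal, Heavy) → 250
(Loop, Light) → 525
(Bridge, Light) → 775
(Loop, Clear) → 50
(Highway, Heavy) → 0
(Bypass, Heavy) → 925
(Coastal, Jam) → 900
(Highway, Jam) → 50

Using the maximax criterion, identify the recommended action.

Loop

Row maxima: Bridge=775, Coastal=900, Highway=625, Bypass=925, Loop=975
Best best-case = 975 → Loop.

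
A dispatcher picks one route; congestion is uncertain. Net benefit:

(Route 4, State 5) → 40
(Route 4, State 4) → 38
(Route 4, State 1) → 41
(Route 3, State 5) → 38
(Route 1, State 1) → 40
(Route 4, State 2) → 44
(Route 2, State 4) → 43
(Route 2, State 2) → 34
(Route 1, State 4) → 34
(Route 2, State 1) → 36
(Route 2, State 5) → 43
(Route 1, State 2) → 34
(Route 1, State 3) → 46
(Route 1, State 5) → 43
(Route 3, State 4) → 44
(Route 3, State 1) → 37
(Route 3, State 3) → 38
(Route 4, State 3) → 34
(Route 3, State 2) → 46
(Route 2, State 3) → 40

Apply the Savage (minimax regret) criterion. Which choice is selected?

Column bests: State 1=41, State 2=46, State 3=46, State 4=44, State 5=43.
Route 1 regrets: 1, 12, 0, 10, 0 → max 12
Route 2 regrets: 5, 12, 6, 1, 0 → max 12
Route 3 regrets: 4, 0, 8, 0, 5 → max 8
Route 4 regrets: 0, 2, 12, 6, 3 → max 12
Smallest max regret = 8 → Route 3.

Route 3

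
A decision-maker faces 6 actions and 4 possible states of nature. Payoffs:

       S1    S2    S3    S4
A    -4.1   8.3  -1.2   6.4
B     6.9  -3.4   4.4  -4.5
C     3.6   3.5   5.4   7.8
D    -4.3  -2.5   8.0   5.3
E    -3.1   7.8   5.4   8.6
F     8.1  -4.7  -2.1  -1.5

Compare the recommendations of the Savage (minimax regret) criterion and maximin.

minimax regret → C; maximin → C (agree)

Column bests: S1=8.1, S2=8.3, S3=8.0, S4=8.6.
A regrets: 12.2, 0.0, 9.2, 2.2 → max 12.2
B regrets: 1.2, 11.7, 3.6, 13.1 → max 13.1
C regrets: 4.5, 4.8, 2.6, 0.8 → max 4.8
D regrets: 12.4, 10.8, 0.0, 3.3 → max 12.4
E regrets: 11.2, 0.5, 2.6, 0.0 → max 11.2
F regrets: 0.0, 13.0, 10.1, 10.1 → max 13.0
Smallest max regret = 4.8 → C.
Row minima: A=-4.1, B=-4.5, C=3.5, D=-4.3, E=-3.1, F=-4.7
Best worst-case = 3.5 → C.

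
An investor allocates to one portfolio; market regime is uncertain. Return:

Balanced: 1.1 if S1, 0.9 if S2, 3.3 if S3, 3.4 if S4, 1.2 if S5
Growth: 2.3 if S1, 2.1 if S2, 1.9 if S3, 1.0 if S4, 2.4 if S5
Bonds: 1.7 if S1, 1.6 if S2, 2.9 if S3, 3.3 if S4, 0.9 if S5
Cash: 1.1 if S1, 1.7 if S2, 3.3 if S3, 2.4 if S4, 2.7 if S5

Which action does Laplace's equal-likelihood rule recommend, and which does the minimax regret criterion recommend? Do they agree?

laplace → Cash; minimax regret → Cash (agree)

Row averages: Balanced=1.98, Growth=1.94, Bonds=2.08, Cash=2.24
Highest average = 2.24 → Cash.
Column bests: S1=2.3, S2=2.1, S3=3.3, S4=3.4, S5=2.7.
Balanced regrets: 1.2, 1.2, 0.0, 0.0, 1.5 → max 1.5
Growth regrets: 0.0, 0.0, 1.4, 2.4, 0.3 → max 2.4
Bonds regrets: 0.6, 0.5, 0.4, 0.1, 1.8 → max 1.8
Cash regrets: 1.2, 0.4, 0.0, 1.0, 0.0 → max 1.2
Smallest max regret = 1.2 → Cash.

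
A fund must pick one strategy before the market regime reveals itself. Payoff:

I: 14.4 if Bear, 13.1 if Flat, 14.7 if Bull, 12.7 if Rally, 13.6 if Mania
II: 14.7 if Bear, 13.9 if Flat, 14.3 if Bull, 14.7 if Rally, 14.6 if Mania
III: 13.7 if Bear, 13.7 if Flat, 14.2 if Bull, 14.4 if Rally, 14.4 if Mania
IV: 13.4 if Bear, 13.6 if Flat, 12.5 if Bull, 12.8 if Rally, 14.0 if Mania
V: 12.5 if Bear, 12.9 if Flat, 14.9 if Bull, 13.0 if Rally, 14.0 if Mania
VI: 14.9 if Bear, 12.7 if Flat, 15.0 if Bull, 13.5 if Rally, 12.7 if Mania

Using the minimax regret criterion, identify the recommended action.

Column bests: Bear=14.9, Flat=13.9, Bull=15.0, Rally=14.7, Mania=14.6.
I regrets: 0.5, 0.8, 0.3, 2.0, 1.0 → max 2.0
II regrets: 0.2, 0.0, 0.7, 0.0, 0.0 → max 0.7
III regrets: 1.2, 0.2, 0.8, 0.3, 0.2 → max 1.2
IV regrets: 1.5, 0.3, 2.5, 1.9, 0.6 → max 2.5
V regrets: 2.4, 1.0, 0.1, 1.7, 0.6 → max 2.4
VI regrets: 0.0, 1.2, 0.0, 1.2, 1.9 → max 1.9
Smallest max regret = 0.7 → II.

II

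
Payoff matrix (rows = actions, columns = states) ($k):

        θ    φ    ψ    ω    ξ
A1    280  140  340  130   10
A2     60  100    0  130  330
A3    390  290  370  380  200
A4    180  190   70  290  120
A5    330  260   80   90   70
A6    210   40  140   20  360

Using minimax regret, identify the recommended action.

Column bests: θ=390, φ=290, ψ=370, ω=380, ξ=360.
A1 regrets: 110, 150, 30, 250, 350 → max 350
A2 regrets: 330, 190, 370, 250, 30 → max 370
A3 regrets: 0, 0, 0, 0, 160 → max 160
A4 regrets: 210, 100, 300, 90, 240 → max 300
A5 regrets: 60, 30, 290, 290, 290 → max 290
A6 regrets: 180, 250, 230, 360, 0 → max 360
Smallest max regret = 160 → A3.

A3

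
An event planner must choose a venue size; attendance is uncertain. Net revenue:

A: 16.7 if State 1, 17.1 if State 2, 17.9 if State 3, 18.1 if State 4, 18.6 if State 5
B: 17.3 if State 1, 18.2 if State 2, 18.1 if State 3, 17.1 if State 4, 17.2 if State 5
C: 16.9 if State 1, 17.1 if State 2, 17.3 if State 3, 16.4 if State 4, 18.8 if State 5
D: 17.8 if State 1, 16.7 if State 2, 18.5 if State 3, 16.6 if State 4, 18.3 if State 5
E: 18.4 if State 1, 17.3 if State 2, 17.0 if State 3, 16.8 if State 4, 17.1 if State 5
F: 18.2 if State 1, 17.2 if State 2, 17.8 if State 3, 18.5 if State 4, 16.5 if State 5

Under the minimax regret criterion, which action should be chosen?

Column bests: State 1=18.4, State 2=18.2, State 3=18.5, State 4=18.5, State 5=18.8.
A regrets: 1.7, 1.1, 0.6, 0.4, 0.2 → max 1.7
B regrets: 1.1, 0.0, 0.4, 1.4, 1.6 → max 1.6
C regrets: 1.5, 1.1, 1.2, 2.1, 0.0 → max 2.1
D regrets: 0.6, 1.5, 0.0, 1.9, 0.5 → max 1.9
E regrets: 0.0, 0.9, 1.5, 1.7, 1.7 → max 1.7
F regrets: 0.2, 1.0, 0.7, 0.0, 2.3 → max 2.3
Smallest max regret = 1.6 → B.

B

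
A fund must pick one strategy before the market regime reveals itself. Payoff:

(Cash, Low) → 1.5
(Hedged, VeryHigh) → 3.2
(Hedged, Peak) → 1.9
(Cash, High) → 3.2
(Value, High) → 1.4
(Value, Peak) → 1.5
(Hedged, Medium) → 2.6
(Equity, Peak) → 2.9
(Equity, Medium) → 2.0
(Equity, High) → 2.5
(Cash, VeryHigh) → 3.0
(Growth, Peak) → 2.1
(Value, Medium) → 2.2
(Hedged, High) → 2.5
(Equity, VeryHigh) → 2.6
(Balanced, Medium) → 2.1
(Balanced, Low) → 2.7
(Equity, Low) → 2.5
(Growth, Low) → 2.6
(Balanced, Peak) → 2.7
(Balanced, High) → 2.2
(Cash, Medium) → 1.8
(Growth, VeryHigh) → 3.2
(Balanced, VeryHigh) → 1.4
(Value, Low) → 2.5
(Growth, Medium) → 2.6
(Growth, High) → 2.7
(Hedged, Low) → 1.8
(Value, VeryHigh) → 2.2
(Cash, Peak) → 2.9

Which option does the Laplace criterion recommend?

Row averages: Cash=2.48, Hedged=2.4, Growth=2.64, Balanced=2.22, Value=1.96, Equity=2.5
Highest average = 2.64 → Growth.

Growth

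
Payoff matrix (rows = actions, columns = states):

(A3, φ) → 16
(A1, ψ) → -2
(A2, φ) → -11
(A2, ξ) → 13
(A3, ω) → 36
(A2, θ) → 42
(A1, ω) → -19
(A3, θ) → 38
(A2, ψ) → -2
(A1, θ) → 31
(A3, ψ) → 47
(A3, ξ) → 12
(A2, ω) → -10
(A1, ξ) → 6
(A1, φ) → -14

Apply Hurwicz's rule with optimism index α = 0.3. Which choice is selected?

A1: 0.3·31 + 0.7·(-19) = -4
A2: 0.3·42 + 0.7·(-11) = 4.9
A3: 0.3·47 + 0.7·12 = 22.5
Highest Hurwicz score = 22.5 → A3.

A3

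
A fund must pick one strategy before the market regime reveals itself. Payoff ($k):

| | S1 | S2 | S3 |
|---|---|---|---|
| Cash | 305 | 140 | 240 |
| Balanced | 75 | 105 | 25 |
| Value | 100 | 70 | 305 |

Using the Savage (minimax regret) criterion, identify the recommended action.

Column bests: S1=305, S2=140, S3=305.
Cash regrets: 0, 0, 65 → max 65
Balanced regrets: 230, 35, 280 → max 280
Value regrets: 205, 70, 0 → max 205
Smallest max regret = 65 → Cash.

Cash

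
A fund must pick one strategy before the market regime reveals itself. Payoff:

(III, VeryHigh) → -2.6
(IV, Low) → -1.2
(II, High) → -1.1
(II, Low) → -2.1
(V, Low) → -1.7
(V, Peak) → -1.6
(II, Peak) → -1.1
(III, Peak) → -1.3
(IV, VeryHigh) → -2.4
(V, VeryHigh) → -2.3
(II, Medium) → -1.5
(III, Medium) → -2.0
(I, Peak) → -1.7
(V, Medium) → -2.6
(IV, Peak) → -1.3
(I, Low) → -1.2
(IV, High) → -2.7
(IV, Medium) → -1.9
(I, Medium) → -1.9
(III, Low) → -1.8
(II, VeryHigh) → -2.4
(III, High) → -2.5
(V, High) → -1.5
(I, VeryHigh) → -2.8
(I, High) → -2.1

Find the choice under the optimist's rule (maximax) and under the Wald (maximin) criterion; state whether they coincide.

Row maxima: I=-1.2, II=-1.1, III=-1.3, IV=-1.2, V=-1.5
Best best-case = -1.1 → II.
Row minima: I=-2.8, II=-2.4, III=-2.6, IV=-2.7, V=-2.6
Best worst-case = -2.4 → II.

maximax → II; maximin → II (agree)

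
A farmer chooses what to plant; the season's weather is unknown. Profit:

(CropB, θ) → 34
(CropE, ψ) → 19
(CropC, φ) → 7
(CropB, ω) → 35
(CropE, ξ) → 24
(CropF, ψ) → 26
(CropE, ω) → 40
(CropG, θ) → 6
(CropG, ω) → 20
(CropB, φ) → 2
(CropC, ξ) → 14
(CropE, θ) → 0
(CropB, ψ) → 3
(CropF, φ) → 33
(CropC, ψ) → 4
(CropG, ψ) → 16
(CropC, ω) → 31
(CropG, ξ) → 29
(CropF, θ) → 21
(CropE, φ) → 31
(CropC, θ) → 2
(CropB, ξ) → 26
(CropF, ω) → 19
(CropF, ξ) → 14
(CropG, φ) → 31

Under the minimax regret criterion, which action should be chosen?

CropF

Column bests: θ=34, φ=33, ψ=26, ω=40, ξ=29.
CropF regrets: 13, 0, 0, 21, 15 → max 21
CropE regrets: 34, 2, 7, 0, 5 → max 34
CropB regrets: 0, 31, 23, 5, 3 → max 31
CropC regrets: 32, 26, 22, 9, 15 → max 32
CropG regrets: 28, 2, 10, 20, 0 → max 28
Smallest max regret = 21 → CropF.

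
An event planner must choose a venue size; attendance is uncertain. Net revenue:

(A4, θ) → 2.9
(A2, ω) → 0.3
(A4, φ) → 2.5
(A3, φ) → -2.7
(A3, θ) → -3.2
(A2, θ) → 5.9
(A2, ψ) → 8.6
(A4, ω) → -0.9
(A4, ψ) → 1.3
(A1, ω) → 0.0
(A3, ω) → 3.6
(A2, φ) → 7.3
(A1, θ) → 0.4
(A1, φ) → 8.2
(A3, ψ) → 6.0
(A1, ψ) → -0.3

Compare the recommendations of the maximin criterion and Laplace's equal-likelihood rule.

maximin → A2; laplace → A2 (agree)

Row minima: A1=-0.3, A2=0.3, A3=-3.2, A4=-0.9
Best worst-case = 0.3 → A2.
Row averages: A1=2.075, A2=5.525, A3=0.925, A4=1.45
Highest average = 5.525 → A2.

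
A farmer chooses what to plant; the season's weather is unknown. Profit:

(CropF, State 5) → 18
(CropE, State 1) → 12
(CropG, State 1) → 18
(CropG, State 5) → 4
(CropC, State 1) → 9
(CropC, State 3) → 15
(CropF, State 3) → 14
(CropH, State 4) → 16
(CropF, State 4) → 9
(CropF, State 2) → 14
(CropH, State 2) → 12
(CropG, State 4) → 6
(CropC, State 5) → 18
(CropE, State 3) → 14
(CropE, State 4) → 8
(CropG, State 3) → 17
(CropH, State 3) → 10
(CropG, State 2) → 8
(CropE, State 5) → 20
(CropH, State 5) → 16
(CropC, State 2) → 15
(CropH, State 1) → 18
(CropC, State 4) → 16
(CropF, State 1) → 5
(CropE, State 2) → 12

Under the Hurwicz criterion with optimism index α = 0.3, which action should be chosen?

CropG: 0.3·18 + 0.7·4 = 8.2
CropF: 0.3·18 + 0.7·5 = 8.9
CropE: 0.3·20 + 0.7·8 = 11.6
CropC: 0.3·18 + 0.7·9 = 11.7
CropH: 0.3·18 + 0.7·10 = 12.4
Highest Hurwicz score = 12.4 → CropH.

CropH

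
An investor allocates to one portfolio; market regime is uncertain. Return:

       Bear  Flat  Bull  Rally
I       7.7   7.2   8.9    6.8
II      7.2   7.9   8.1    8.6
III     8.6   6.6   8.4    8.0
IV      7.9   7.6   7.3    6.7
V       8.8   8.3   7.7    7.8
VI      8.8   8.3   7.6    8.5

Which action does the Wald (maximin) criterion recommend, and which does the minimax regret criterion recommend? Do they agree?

Row minima: I=6.8, II=7.2, III=6.6, IV=6.7, V=7.7, VI=7.6
Best worst-case = 7.7 → V.
Column bests: Bear=8.8, Flat=8.3, Bull=8.9, Rally=8.6.
I regrets: 1.1, 1.1, 0.0, 1.8 → max 1.8
II regrets: 1.6, 0.4, 0.8, 0.0 → max 1.6
III regrets: 0.2, 1.7, 0.5, 0.6 → max 1.7
IV regrets: 0.9, 0.7, 1.6, 1.9 → max 1.9
V regrets: 0.0, 0.0, 1.2, 0.8 → max 1.2
VI regrets: 0.0, 0.0, 1.3, 0.1 → max 1.3
Smallest max regret = 1.2 → V.

maximin → V; minimax regret → V (agree)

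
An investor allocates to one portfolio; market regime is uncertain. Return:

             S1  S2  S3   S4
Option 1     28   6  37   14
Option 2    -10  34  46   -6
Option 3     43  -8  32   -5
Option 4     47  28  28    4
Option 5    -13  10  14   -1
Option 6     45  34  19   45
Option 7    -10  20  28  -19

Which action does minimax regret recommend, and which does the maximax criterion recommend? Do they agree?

Column bests: S1=47, S2=34, S3=46, S4=45.
Option 1 regrets: 19, 28, 9, 31 → max 31
Option 2 regrets: 57, 0, 0, 51 → max 57
Option 3 regrets: 4, 42, 14, 50 → max 50
Option 4 regrets: 0, 6, 18, 41 → max 41
Option 5 regrets: 60, 24, 32, 46 → max 60
Option 6 regrets: 2, 0, 27, 0 → max 27
Option 7 regrets: 57, 14, 18, 64 → max 64
Smallest max regret = 27 → Option 6.
Row maxima: Option 1=37, Option 2=46, Option 3=43, Option 4=47, Option 5=14, Option 6=45, Option 7=28
Best best-case = 47 → Option 4.

minimax regret → Option 6; maximax → Option 4 (disagree)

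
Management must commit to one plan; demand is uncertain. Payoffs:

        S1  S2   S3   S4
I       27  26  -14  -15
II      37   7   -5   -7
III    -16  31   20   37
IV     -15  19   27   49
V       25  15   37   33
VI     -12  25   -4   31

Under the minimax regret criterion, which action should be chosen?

Column bests: S1=37, S2=31, S3=37, S4=49.
I regrets: 10, 5, 51, 64 → max 64
II regrets: 0, 24, 42, 56 → max 56
III regrets: 53, 0, 17, 12 → max 53
IV regrets: 52, 12, 10, 0 → max 52
V regrets: 12, 16, 0, 16 → max 16
VI regrets: 49, 6, 41, 18 → max 49
Smallest max regret = 16 → V.

V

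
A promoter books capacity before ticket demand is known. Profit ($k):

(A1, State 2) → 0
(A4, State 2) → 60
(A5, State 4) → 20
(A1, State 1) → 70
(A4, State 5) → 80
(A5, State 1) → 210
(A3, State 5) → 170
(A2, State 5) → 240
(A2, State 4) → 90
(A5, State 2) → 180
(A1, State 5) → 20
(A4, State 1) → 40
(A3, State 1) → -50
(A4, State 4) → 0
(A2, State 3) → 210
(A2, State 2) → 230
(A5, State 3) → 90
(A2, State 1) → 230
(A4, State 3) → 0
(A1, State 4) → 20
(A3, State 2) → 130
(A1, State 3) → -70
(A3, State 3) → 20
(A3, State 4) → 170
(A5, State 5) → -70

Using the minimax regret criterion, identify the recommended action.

Column bests: State 1=230, State 2=230, State 3=210, State 4=170, State 5=240.
A1 regrets: 160, 230, 280, 150, 220 → max 280
A2 regrets: 0, 0, 0, 80, 0 → max 80
A3 regrets: 280, 100, 190, 0, 70 → max 280
A4 regrets: 190, 170, 210, 170, 160 → max 210
A5 regrets: 20, 50, 120, 150, 310 → max 310
Smallest max regret = 80 → A2.

A2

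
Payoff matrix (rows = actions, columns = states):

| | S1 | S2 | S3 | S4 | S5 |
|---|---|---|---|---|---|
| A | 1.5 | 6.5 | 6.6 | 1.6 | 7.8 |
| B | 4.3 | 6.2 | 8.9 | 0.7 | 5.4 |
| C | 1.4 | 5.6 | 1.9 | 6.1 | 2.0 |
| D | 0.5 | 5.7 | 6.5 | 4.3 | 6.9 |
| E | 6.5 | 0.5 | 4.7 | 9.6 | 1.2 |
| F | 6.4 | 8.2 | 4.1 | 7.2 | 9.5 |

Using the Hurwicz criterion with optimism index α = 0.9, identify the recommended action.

A: 0.9·7.8 + 0.1·1.5 = 7.17
B: 0.9·8.9 + 0.1·0.7 = 8.08
C: 0.9·6.1 + 0.1·1.4 = 5.63
D: 0.9·6.9 + 0.1·0.5 = 6.26
E: 0.9·9.6 + 0.1·0.5 = 8.69
F: 0.9·9.5 + 0.1·4.1 = 8.96
Highest Hurwicz score = 8.96 → F.

F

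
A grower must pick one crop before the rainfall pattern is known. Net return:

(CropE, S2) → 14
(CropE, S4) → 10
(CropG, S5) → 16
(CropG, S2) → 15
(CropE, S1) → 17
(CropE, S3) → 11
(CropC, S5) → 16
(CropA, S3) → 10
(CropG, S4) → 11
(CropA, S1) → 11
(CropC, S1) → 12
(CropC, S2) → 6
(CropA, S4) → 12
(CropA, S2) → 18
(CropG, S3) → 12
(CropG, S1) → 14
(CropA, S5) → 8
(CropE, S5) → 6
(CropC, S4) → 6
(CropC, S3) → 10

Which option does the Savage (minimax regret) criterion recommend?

CropG

Column bests: S1=17, S2=18, S3=12, S4=12, S5=16.
CropC regrets: 5, 12, 2, 6, 0 → max 12
CropA regrets: 6, 0, 2, 0, 8 → max 8
CropG regrets: 3, 3, 0, 1, 0 → max 3
CropE regrets: 0, 4, 1, 2, 10 → max 10
Smallest max regret = 3 → CropG.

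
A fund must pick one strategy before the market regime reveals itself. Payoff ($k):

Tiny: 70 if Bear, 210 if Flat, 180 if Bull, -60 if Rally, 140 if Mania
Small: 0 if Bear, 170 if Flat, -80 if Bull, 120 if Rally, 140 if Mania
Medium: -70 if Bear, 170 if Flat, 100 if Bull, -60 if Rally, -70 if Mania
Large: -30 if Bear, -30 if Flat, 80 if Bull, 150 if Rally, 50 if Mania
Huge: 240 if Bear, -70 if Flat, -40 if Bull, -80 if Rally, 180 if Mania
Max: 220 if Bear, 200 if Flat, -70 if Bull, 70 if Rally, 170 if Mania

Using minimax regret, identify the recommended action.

Column bests: Bear=240, Flat=210, Bull=180, Rally=150, Mania=180.
Tiny regrets: 170, 0, 0, 210, 40 → max 210
Small regrets: 240, 40, 260, 30, 40 → max 260
Medium regrets: 310, 40, 80, 210, 250 → max 310
Large regrets: 270, 240, 100, 0, 130 → max 270
Huge regrets: 0, 280, 220, 230, 0 → max 280
Max regrets: 20, 10, 250, 80, 10 → max 250
Smallest max regret = 210 → Tiny.

Tiny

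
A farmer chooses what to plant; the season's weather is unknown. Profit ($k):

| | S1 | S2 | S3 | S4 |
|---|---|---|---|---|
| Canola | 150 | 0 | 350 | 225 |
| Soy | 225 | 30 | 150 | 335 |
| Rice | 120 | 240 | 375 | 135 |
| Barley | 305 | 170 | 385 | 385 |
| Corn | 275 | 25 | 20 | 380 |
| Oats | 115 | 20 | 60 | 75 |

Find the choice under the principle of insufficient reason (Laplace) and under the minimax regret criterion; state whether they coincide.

Row averages: Canola=181.25, Soy=185, Rice=217.5, Barley=311.25, Corn=175, Oats=67.5
Highest average = 311.25 → Barley.
Column bests: S1=305, S2=240, S3=385, S4=385.
Canola regrets: 155, 240, 35, 160 → max 240
Soy regrets: 80, 210, 235, 50 → max 235
Rice regrets: 185, 0, 10, 250 → max 250
Barley regrets: 0, 70, 0, 0 → max 70
Corn regrets: 30, 215, 365, 5 → max 365
Oats regrets: 190, 220, 325, 310 → max 325
Smallest max regret = 70 → Barley.

laplace → Barley; minimax regret → Barley (agree)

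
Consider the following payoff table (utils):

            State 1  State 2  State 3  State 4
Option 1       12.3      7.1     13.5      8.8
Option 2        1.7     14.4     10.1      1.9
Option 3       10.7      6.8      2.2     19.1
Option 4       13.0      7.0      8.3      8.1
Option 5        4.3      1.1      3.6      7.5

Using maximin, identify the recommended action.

Option 1

Row minima: Option 1=7.1, Option 2=1.7, Option 3=2.2, Option 4=7.0, Option 5=1.1
Best worst-case = 7.1 → Option 1.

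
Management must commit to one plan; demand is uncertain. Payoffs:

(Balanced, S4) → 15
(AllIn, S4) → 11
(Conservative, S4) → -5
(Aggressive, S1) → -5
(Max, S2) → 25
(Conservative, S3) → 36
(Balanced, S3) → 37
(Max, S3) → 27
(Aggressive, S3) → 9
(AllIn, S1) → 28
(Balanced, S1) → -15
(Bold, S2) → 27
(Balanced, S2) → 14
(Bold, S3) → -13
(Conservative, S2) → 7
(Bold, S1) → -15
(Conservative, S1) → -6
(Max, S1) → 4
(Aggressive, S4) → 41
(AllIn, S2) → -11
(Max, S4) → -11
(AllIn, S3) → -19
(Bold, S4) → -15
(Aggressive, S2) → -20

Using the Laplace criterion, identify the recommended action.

Balanced

Row averages: Conservative=8, Balanced=12.75, Aggressive=6.25, Bold=-4, AllIn=2.25, Max=11.25
Highest average = 12.75 → Balanced.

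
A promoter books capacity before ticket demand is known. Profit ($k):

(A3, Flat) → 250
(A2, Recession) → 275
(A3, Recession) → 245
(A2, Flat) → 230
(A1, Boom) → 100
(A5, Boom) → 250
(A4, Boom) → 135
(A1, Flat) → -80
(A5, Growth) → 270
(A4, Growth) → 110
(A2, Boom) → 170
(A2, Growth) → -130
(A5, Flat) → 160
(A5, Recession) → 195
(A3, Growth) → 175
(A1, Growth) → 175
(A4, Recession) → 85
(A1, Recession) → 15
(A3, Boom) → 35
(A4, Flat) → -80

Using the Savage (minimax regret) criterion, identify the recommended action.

Column bests: Recession=275, Flat=250, Growth=270, Boom=250.
A1 regrets: 260, 330, 95, 150 → max 330
A2 regrets: 0, 20, 400, 80 → max 400
A3 regrets: 30, 0, 95, 215 → max 215
A4 regrets: 190, 330, 160, 115 → max 330
A5 regrets: 80, 90, 0, 0 → max 90
Smallest max regret = 90 → A5.

A5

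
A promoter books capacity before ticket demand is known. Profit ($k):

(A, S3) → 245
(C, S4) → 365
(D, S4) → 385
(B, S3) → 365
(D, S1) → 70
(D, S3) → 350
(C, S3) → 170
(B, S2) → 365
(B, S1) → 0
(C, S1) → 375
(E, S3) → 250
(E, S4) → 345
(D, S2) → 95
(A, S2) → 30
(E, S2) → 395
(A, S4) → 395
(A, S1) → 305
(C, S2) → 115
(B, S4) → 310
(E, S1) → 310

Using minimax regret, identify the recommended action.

E

Column bests: S1=375, S2=395, S3=365, S4=395.
A regrets: 70, 365, 120, 0 → max 365
B regrets: 375, 30, 0, 85 → max 375
C regrets: 0, 280, 195, 30 → max 280
D regrets: 305, 300, 15, 10 → max 305
E regrets: 65, 0, 115, 50 → max 115
Smallest max regret = 115 → E.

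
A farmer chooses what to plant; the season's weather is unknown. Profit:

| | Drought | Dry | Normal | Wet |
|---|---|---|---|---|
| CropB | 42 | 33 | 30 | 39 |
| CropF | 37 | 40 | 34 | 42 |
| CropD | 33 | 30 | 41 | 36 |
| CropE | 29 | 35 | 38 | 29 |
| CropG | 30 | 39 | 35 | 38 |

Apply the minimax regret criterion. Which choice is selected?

Column bests: Drought=42, Dry=40, Normal=41, Wet=42.
CropB regrets: 0, 7, 11, 3 → max 11
CropF regrets: 5, 0, 7, 0 → max 7
CropD regrets: 9, 10, 0, 6 → max 10
CropE regrets: 13, 5, 3, 13 → max 13
CropG regrets: 12, 1, 6, 4 → max 12
Smallest max regret = 7 → CropF.

CropF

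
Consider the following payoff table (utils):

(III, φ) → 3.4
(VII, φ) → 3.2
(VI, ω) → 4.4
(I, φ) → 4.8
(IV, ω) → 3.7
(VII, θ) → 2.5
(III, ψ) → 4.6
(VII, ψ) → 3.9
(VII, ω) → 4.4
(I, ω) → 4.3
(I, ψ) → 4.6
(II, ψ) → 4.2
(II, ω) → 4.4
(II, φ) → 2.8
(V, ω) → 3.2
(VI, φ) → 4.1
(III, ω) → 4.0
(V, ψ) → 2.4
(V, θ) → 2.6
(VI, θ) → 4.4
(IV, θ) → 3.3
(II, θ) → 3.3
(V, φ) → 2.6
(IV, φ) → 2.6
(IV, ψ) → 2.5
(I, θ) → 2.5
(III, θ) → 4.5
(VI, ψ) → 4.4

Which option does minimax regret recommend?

Column bests: θ=4.5, φ=4.8, ψ=4.6, ω=4.4.
I regrets: 2.0, 0.0, 0.0, 0.1 → max 2.0
II regrets: 1.2, 2.0, 0.4, 0.0 → max 2.0
III regrets: 0.0, 1.4, 0.0, 0.4 → max 1.4
IV regrets: 1.2, 2.2, 2.1, 0.7 → max 2.2
V regrets: 1.9, 2.2, 2.2, 1.2 → max 2.2
VI regrets: 0.1, 0.7, 0.2, 0.0 → max 0.7
VII regrets: 2.0, 1.6, 0.7, 0.0 → max 2.0
Smallest max regret = 0.7 → VI.

VI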